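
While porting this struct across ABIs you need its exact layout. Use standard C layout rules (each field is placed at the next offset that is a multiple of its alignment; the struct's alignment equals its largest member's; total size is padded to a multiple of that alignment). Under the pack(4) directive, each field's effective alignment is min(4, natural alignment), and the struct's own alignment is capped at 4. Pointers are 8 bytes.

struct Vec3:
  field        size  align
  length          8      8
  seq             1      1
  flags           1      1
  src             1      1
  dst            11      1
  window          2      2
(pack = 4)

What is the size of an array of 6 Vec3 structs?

144

0..8  length  (8B, 4-aligned)
8..9  seq  (1B, 1-aligned)
9..10  flags  (1B, 1-aligned)
10..11  src  (1B, 1-aligned)
11..22  dst  (11B, 1-aligned)
22..24  window  (2B, 2-aligned)
sizeof = 24, alignof = 4
array of 6: 6 × 24 = 144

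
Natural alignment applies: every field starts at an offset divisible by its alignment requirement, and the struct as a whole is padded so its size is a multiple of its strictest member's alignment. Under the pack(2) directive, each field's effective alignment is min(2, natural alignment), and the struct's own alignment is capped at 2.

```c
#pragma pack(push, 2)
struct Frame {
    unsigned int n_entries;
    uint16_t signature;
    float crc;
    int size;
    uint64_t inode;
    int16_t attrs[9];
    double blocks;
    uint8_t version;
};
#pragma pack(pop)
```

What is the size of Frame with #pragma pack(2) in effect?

50

n_entries at 0 (size 4, align 2) → ends 4
signature at 4 (size 2, align 2) → ends 6
crc at 6 (size 4, align 2) → ends 10
size at 10 (size 4, align 2) → ends 14
inode at 14 (size 8, align 2) → ends 22
attrs at 22 (size 18, align 2) → ends 40
blocks at 40 (size 8, align 2) → ends 48
version at 48 (size 1, align 1) → ends 49
tail pad 1 to reach multiple of 2
total 50 bytes, alignment 2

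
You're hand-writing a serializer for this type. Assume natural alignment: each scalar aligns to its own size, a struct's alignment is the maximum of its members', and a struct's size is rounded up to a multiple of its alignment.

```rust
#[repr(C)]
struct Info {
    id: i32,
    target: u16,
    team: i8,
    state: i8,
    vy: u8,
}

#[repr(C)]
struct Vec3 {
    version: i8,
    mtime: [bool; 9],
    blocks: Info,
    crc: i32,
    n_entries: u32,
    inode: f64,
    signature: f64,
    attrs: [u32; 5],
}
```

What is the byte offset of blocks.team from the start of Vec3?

18

Info: id at 0 (size 4, align 4) → ends 4; target at 4 (size 2, align 2) → ends 6; team at 6 (size 1, align 1) → ends 7; state at 7 (size 1, align 1) → ends 8; vy at 8 (size 1, align 1) → ends 9; tail pad 3 to reach multiple of 4; total 12 bytes, alignment 4
version at 0 (size 1, align 1) → ends 1
mtime at 1 (size 9, align 1) → ends 10
pad 2 to align 4 for blocks
blocks at 12 (size 12, align 4) → ends 24
within Info: team at 6
12 + 6 = 18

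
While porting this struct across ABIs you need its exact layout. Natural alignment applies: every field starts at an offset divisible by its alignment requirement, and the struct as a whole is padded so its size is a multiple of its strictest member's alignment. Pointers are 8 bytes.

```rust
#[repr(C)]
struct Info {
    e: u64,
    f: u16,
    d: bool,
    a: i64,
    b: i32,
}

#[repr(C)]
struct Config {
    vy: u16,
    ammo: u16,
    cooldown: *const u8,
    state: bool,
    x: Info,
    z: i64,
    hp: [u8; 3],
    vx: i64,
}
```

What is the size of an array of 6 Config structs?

480

Info: 0..8  e  (8B, 8-aligned); 8..10  f  (2B, 2-aligned); 10..11  d  (1B, 1-aligned); 11..16  -- padding (5B); 16..24  a  (8B, 8-aligned); 24..28  b  (4B, 4-aligned); 28..32  -- tail padding (4B); sizeof = 32, alignof = 8
0..2  vy  (2B, 2-aligned)
2..4  ammo  (2B, 2-aligned)
4..8  -- padding (4B)
8..16  cooldown  (8B, 8-aligned)
16..17  state  (1B, 1-aligned)
17..24  -- padding (7B)
24..56  x  (32B, 8-aligned)
56..64  z  (8B, 8-aligned)
64..67  hp  (3B, 1-aligned)
67..72  -- padding (5B)
72..80  vx  (8B, 8-aligned)
sizeof = 80, alignof = 8
array of 6: 6 × 80 = 480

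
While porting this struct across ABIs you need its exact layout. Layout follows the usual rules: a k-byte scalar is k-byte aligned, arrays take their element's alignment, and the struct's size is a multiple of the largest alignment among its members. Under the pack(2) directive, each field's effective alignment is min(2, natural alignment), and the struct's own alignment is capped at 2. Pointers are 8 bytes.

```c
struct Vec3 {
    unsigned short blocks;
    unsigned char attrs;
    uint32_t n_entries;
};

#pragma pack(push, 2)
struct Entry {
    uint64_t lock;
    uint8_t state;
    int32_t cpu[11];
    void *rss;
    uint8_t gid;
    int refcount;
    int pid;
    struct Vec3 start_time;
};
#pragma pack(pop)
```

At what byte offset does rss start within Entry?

Vec3: blocks at 0 (size 2, align 2) → ends 2; attrs at 2 (size 1, align 1) → ends 3; pad 1 to align 4 for n_entries; n_entries at 4 (size 4, align 4) → ends 8; total 8 bytes, alignment 4
lock at 0 (size 8, align 2) → ends 8
state at 8 (size 1, align 1) → ends 9
pad 1 to align 2 for cpu
cpu at 10 (size 44, align 2) → ends 54
rss at 54 (size 8, align 2) → ends 62

54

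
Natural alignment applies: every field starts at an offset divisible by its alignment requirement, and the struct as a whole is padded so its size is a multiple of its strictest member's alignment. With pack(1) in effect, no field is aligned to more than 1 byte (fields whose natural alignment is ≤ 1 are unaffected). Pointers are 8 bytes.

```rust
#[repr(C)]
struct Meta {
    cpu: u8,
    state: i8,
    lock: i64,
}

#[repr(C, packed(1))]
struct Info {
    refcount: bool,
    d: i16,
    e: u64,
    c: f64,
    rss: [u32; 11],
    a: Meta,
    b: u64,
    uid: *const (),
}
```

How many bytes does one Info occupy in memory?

Meta: 0..1  cpu  (1B, 1-aligned); 1..2  state  (1B, 1-aligned); 2..8  -- padding (6B); 8..16  lock  (8B, 8-aligned); sizeof = 16, alignof = 8
0..1  refcount  (1B, 1-aligned)
1..3  d  (2B, 1-aligned)
3..11  e  (8B, 1-aligned)
11..19  c  (8B, 1-aligned)
19..63  rss  (44B, 1-aligned)
63..79  a  (16B, 1-aligned)
79..87  b  (8B, 1-aligned)
87..95  uid  (8B, 1-aligned)
sizeof = 95, alignof = 1

95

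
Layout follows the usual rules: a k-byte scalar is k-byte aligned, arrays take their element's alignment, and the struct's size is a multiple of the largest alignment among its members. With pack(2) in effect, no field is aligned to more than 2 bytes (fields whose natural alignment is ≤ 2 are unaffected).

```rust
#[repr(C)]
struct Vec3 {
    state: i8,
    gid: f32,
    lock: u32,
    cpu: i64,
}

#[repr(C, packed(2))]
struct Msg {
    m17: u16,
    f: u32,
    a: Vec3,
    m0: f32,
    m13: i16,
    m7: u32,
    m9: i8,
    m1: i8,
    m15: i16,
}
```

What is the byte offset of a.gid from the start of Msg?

Vec3: @0: state [1B, align 1] → 1; +3 pad (align 4); @4: gid [4B, align 4] → 8; @8: lock [4B, align 4] → 12; +4 pad (align 8); @16: cpu [8B, align 8] → 24; size 24, align 8
@0: m17 [2B, align 2] → 2
@2: f [4B, align 2] → 6
@6: a [24B, align 2] → 30
within Vec3: gid at 4
6 + 4 = 10

10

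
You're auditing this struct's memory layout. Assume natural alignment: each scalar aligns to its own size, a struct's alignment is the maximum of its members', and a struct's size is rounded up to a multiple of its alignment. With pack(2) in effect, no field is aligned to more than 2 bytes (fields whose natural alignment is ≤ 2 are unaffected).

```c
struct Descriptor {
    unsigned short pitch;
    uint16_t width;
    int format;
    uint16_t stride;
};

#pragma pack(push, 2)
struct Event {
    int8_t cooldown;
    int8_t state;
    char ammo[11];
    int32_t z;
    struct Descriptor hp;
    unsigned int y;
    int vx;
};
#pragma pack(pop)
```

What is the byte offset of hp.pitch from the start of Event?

Descriptor: pitch at 0 (size 2, align 2) → ends 2; width at 2 (size 2, align 2) → ends 4; format at 4 (size 4, align 4) → ends 8; stride at 8 (size 2, align 2) → ends 10; tail pad 2 to reach multiple of 4; total 12 bytes, alignment 4
cooldown at 0 (size 1, align 1) → ends 1
state at 1 (size 1, align 1) → ends 2
ammo at 2 (size 11, align 1) → ends 13
pad 1 to align 2 for z
z at 14 (size 4, align 2) → ends 18
hp at 18 (size 12, align 2) → ends 30
within Descriptor: pitch at 0
18 + 0 = 18

18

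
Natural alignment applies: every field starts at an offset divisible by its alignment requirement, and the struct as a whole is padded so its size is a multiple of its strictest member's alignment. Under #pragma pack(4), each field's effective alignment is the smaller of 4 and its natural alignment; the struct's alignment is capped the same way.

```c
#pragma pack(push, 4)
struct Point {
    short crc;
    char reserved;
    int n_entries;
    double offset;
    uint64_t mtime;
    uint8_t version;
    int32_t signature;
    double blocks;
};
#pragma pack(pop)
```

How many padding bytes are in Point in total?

4

crc at 0 (size 2, align 2) → ends 2
reserved at 2 (size 1, align 1) → ends 3
pad 1 to align 4 for n_entries
n_entries at 4 (size 4, align 4) → ends 8
offset at 8 (size 8, align 4) → ends 16
mtime at 16 (size 8, align 4) → ends 24
version at 24 (size 1, align 1) → ends 25
pad 3 to align 4 for signature
signature at 28 (size 4, align 4) → ends 32
blocks at 32 (size 8, align 4) → ends 40
total 40 bytes, alignment 4
data bytes 36, size 40 → padding 4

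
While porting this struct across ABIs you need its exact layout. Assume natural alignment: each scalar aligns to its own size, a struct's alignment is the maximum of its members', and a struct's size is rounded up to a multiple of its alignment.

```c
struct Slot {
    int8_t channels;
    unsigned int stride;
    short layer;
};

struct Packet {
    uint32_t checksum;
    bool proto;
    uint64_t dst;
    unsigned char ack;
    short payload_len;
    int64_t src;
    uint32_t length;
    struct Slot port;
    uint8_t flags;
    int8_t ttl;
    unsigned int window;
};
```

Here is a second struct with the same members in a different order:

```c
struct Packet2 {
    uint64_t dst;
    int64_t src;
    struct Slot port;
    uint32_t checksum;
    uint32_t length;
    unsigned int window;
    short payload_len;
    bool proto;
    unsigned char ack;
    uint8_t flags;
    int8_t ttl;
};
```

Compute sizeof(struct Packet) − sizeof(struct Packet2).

8

Slot: @0: channels [1B, align 1] → 1; +3 pad (align 4); @4: stride [4B, align 4] → 8; @8: layer [2B, align 2] → 10; +2 tail pad (align 4); size 12, align 4
@0: checksum [4B, align 4] → 4
@4: proto [1B, align 1] → 5
+3 pad (align 8)
@8: dst [8B, align 8] → 16
@16: ack [1B, align 1] → 17
+1 pad (align 2)
@18: payload_len [2B, align 2] → 20
+4 pad (align 8)
@24: src [8B, align 8] → 32
@32: length [4B, align 4] → 36
@36: port [12B, align 4] → 48
@48: flags [1B, align 1] → 49
@49: ttl [1B, align 1] → 50
+2 pad (align 4)
@52: window [4B, align 4] → 56
size 56, align 8
— Packet2 —
@0: dst [8B, align 8] → 8
@8: src [8B, align 8] → 16
@16: port [12B, align 4] → 28
@28: checksum [4B, align 4] → 32
@32: length [4B, align 4] → 36
@36: window [4B, align 4] → 40
@40: payload_len [2B, align 2] → 42
@42: proto [1B, align 1] → 43
@43: ack [1B, align 1] → 44
@44: flags [1B, align 1] → 45
@45: ttl [1B, align 1] → 46
+2 tail pad (align 8)
size 48, align 8
56 − 48 = 8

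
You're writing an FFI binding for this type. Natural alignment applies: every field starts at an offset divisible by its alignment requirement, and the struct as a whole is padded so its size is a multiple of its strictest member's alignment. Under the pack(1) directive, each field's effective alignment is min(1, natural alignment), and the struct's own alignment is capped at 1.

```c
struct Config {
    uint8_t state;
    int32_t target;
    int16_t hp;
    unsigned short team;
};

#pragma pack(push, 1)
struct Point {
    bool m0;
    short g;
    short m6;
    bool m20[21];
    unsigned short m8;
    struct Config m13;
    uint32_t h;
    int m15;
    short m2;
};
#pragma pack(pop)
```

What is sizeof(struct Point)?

Config: state at 0 (size 1, align 1) → ends 1; pad 3 to align 4 for target; target at 4 (size 4, align 4) → ends 8; hp at 8 (size 2, align 2) → ends 10; team at 10 (size 2, align 2) → ends 12; total 12 bytes, alignment 4
m0 at 0 (size 1, align 1) → ends 1
g at 1 (size 2, align 1) → ends 3
m6 at 3 (size 2, align 1) → ends 5
m20 at 5 (size 21, align 1) → ends 26
m8 at 26 (size 2, align 1) → ends 28
m13 at 28 (size 12, align 1) → ends 40
h at 40 (size 4, align 1) → ends 44
m15 at 44 (size 4, align 1) → ends 48
m2 at 48 (size 2, align 1) → ends 50
total 50 bytes, alignment 1

50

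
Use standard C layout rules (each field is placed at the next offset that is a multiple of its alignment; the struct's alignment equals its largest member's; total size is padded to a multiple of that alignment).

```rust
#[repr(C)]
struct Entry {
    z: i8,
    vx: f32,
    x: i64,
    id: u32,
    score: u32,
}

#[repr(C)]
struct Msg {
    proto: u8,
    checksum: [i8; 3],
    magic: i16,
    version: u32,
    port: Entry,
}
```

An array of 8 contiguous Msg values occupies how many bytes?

320

Entry: 0..1  z  (1B, 1-aligned); 1..4  -- padding (3B); 4..8  vx  (4B, 4-aligned); 8..16  x  (8B, 8-aligned); 16..20  id  (4B, 4-aligned); 20..24  score  (4B, 4-aligned); sizeof = 24, alignof = 8
0..1  proto  (1B, 1-aligned)
1..4  checksum  (3B, 1-aligned)
4..6  magic  (2B, 2-aligned)
6..8  -- padding (2B)
8..12  version  (4B, 4-aligned)
12..16  -- padding (4B)
16..40  port  (24B, 8-aligned)
sizeof = 40, alignof = 8
array of 8: 8 × 40 = 320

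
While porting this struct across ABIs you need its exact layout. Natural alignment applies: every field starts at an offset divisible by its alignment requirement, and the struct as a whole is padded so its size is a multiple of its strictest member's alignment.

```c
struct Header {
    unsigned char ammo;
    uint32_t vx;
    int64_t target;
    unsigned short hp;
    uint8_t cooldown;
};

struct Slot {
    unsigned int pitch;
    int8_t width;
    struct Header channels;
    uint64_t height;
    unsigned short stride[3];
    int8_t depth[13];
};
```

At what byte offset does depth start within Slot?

Header: ammo at 0 (size 1, align 1) → ends 1; pad 3 to align 4 for vx; vx at 4 (size 4, align 4) → ends 8; target at 8 (size 8, align 8) → ends 16; hp at 16 (size 2, align 2) → ends 18; cooldown at 18 (size 1, align 1) → ends 19; tail pad 5 to reach multiple of 8; total 24 bytes, alignment 8
pitch at 0 (size 4, align 4) → ends 4
width at 4 (size 1, align 1) → ends 5
pad 3 to align 8 for channels
channels at 8 (size 24, align 8) → ends 32
height at 32 (size 8, align 8) → ends 40
stride at 40 (size 6, align 2) → ends 46
depth at 46 (size 13, align 1) → ends 59

46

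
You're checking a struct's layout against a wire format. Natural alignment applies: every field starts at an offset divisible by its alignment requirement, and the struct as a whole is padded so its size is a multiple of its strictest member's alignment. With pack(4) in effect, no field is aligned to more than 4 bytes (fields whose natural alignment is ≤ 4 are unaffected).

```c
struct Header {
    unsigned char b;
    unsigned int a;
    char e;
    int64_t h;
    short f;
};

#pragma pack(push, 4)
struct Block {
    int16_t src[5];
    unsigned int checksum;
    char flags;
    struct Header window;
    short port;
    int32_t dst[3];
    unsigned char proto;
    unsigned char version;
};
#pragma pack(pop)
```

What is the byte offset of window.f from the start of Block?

44

Header: 0..1  b  (1B, 1-aligned); 1..4  -- padding (3B); 4..8  a  (4B, 4-aligned); 8..9  e  (1B, 1-aligned); 9..16  -- padding (7B); 16..24  h  (8B, 8-aligned); 24..26  f  (2B, 2-aligned); 26..32  -- tail padding (6B); sizeof = 32, alignof = 8
0..10  src  (10B, 2-aligned)
10..12  -- padding (2B)
12..16  checksum  (4B, 4-aligned)
16..17  flags  (1B, 1-aligned)
17..20  -- padding (3B)
20..52  window  (32B, 4-aligned)
within Header: f at 24
20 + 24 = 44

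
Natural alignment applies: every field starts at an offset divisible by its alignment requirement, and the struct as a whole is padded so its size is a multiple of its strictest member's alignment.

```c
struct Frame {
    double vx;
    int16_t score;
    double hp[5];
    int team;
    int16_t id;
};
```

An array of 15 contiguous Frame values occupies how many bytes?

960

@0: vx [8B, align 8] → 8
@8: score [2B, align 2] → 10
+6 pad (align 8)
@16: hp [40B, align 8] → 56
@56: team [4B, align 4] → 60
@60: id [2B, align 2] → 62
+2 tail pad (align 8)
size 64, align 8
array of 15: 15 × 64 = 960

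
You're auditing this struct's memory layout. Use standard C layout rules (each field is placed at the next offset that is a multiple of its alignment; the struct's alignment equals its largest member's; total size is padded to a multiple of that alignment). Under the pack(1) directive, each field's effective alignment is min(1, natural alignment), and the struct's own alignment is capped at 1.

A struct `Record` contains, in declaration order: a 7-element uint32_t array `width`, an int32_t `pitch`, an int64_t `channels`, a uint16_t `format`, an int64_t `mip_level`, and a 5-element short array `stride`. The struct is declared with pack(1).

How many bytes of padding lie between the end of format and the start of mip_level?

width at 0 (size 28, align 1) → ends 28
pitch at 28 (size 4, align 1) → ends 32
channels at 32 (size 8, align 1) → ends 40
format at 40 (size 2, align 1) → ends 42
mip_level at 42 (size 8, align 1) → ends 50

0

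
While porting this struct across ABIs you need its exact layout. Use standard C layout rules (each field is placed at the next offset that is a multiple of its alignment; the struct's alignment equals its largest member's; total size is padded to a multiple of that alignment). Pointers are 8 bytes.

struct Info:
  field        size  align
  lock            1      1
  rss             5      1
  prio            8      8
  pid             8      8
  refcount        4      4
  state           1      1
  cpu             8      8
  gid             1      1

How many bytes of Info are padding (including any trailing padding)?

12

@0: lock [1B, align 1] → 1
@1: rss [5B, align 1] → 6
+2 pad (align 8)
@8: prio [8B, align 8] → 16
@16: pid [8B, align 8] → 24
@24: refcount [4B, align 4] → 28
@28: state [1B, align 1] → 29
+3 pad (align 8)
@32: cpu [8B, align 8] → 40
@40: gid [1B, align 1] → 41
+7 tail pad (align 8)
size 48, align 8
data bytes 36, size 48 → padding 12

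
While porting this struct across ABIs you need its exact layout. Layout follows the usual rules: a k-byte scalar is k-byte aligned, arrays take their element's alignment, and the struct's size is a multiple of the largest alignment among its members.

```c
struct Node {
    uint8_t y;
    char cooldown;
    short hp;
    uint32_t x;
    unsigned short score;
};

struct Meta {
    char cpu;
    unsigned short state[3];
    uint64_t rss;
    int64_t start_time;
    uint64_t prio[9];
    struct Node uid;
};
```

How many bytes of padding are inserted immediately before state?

Node: @0: y [1B, align 1] → 1; @1: cooldown [1B, align 1] → 2; @2: hp [2B, align 2] → 4; @4: x [4B, align 4] → 8; @8: score [2B, align 2] → 10; +2 tail pad (align 4); size 12, align 4
@0: cpu [1B, align 1] → 1
+1 pad (align 2)
@2: state [6B, align 2] → 8

1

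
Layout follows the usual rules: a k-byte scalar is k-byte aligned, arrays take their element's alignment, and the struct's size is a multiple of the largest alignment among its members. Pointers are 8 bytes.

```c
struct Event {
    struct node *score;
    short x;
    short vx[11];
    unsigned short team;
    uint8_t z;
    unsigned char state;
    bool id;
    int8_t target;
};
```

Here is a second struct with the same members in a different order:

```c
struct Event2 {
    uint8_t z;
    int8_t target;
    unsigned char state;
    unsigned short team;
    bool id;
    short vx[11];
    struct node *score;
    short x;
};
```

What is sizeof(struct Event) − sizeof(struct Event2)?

-8

score at 0 (size 8, align 8) → ends 8
x at 8 (size 2, align 2) → ends 10
vx at 10 (size 22, align 2) → ends 32
team at 32 (size 2, align 2) → ends 34
z at 34 (size 1, align 1) → ends 35
state at 35 (size 1, align 1) → ends 36
id at 36 (size 1, align 1) → ends 37
target at 37 (size 1, align 1) → ends 38
tail pad 2 to reach multiple of 8
total 40 bytes, alignment 8
— Event2 —
z at 0 (size 1, align 1) → ends 1
target at 1 (size 1, align 1) → ends 2
state at 2 (size 1, align 1) → ends 3
pad 1 to align 2 for team
team at 4 (size 2, align 2) → ends 6
id at 6 (size 1, align 1) → ends 7
pad 1 to align 2 for vx
vx at 8 (size 22, align 2) → ends 30
pad 2 to align 8 for score
score at 32 (size 8, align 8) → ends 40
x at 40 (size 2, align 2) → ends 42
tail pad 6 to reach multiple of 8
total 48 bytes, alignment 8
40 − 48 = -8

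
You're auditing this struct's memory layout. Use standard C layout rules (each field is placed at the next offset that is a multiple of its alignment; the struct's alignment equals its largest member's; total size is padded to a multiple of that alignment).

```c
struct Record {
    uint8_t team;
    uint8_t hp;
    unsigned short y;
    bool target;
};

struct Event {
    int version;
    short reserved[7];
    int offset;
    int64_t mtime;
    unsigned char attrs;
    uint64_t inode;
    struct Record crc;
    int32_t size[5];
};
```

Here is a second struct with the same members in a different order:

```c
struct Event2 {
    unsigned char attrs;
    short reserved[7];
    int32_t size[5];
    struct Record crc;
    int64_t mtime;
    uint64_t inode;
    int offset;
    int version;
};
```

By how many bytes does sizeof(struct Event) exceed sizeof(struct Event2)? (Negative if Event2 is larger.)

8

Record: 0..1  team  (1B, 1-aligned); 1..2  hp  (1B, 1-aligned); 2..4  y  (2B, 2-aligned); 4..5  target  (1B, 1-aligned); 5..6  -- tail padding (1B); sizeof = 6, alignof = 2
0..4  version  (4B, 4-aligned)
4..18  reserved  (14B, 2-aligned)
18..20  -- padding (2B)
20..24  offset  (4B, 4-aligned)
24..32  mtime  (8B, 8-aligned)
32..33  attrs  (1B, 1-aligned)
33..40  -- padding (7B)
40..48  inode  (8B, 8-aligned)
48..54  crc  (6B, 2-aligned)
54..56  -- padding (2B)
56..76  size  (20B, 4-aligned)
76..80  -- tail padding (4B)
sizeof = 80, alignof = 8
— Event2 —
0..1  attrs  (1B, 1-aligned)
1..2  -- padding (1B)
2..16  reserved  (14B, 2-aligned)
16..36  size  (20B, 4-aligned)
36..42  crc  (6B, 2-aligned)
42..48  -- padding (6B)
48..56  mtime  (8B, 8-aligned)
56..64  inode  (8B, 8-aligned)
64..68  offset  (4B, 4-aligned)
68..72  version  (4B, 4-aligned)
sizeof = 72, alignof = 8
80 − 72 = 8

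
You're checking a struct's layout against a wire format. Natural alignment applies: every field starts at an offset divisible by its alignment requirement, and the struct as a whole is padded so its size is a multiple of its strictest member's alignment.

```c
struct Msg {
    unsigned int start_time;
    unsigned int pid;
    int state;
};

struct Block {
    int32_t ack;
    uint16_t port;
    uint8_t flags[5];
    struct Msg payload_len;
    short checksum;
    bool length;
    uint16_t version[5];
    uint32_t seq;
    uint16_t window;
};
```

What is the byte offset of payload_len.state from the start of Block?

20

Msg: 0..4  start_time  (4B, 4-aligned); 4..8  pid  (4B, 4-aligned); 8..12  state  (4B, 4-aligned); sizeof = 12, alignof = 4
0..4  ack  (4B, 4-aligned)
4..6  port  (2B, 2-aligned)
6..11  flags  (5B, 1-aligned)
11..12  -- padding (1B)
12..24  payload_len  (12B, 4-aligned)
within Msg: state at 8
12 + 8 = 20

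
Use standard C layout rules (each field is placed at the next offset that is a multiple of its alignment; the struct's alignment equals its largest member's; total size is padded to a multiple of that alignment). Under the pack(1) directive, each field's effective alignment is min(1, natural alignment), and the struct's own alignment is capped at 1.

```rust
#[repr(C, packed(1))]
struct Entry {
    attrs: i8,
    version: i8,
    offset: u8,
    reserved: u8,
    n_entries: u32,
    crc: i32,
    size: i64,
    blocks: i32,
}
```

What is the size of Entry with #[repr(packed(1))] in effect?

0..1  attrs  (1B, 1-aligned)
1..2  version  (1B, 1-aligned)
2..3  offset  (1B, 1-aligned)
3..4  reserved  (1B, 1-aligned)
4..8  n_entries  (4B, 1-aligned)
8..12  crc  (4B, 1-aligned)
12..20  size  (8B, 1-aligned)
20..24  blocks  (4B, 1-aligned)
sizeof = 24, alignof = 1

24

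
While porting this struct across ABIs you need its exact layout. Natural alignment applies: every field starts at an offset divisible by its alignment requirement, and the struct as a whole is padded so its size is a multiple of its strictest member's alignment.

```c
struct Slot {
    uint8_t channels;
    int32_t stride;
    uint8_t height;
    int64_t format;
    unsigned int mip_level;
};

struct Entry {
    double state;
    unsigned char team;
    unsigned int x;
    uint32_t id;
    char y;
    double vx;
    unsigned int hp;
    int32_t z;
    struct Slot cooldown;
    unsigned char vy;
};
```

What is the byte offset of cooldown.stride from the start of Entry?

Slot: @0: channels [1B, align 1] → 1; +3 pad (align 4); @4: stride [4B, align 4] → 8; @8: height [1B, align 1] → 9; +7 pad (align 8); @16: format [8B, align 8] → 24; @24: mip_level [4B, align 4] → 28; +4 tail pad (align 8); size 32, align 8
@0: state [8B, align 8] → 8
@8: team [1B, align 1] → 9
+3 pad (align 4)
@12: x [4B, align 4] → 16
@16: id [4B, align 4] → 20
@20: y [1B, align 1] → 21
+3 pad (align 8)
@24: vx [8B, align 8] → 32
@32: hp [4B, align 4] → 36
@36: z [4B, align 4] → 40
@40: cooldown [32B, align 8] → 72
within Slot: stride at 4
40 + 4 = 44

44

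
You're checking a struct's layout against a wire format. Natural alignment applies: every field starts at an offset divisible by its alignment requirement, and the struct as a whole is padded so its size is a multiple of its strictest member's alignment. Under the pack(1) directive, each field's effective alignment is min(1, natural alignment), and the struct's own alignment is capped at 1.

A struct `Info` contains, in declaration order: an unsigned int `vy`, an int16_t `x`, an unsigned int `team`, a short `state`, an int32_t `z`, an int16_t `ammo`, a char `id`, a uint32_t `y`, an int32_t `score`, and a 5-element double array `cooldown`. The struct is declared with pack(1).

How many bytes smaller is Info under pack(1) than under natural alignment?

5

natural layout:
  0..4  vy  (4B, 4-aligned)
  4..6  x  (2B, 2-aligned)
  6..8  -- padding (2B)
  8..12  team  (4B, 4-aligned)
  12..14  state  (2B, 2-aligned)
  14..16  -- padding (2B)
  16..20  z  (4B, 4-aligned)
  20..22  ammo  (2B, 2-aligned)
  22..23  id  (1B, 1-aligned)
  23..24  -- padding (1B)
  24..28  y  (4B, 4-aligned)
  28..32  score  (4B, 4-aligned)
  32..72  cooldown  (40B, 8-aligned)
  sizeof = 72, alignof = 8
packed(1) layout:
  0..4  vy  (4B, 1-aligned)
  4..6  x  (2B, 1-aligned)
  6..10  team  (4B, 1-aligned)
  10..12  state  (2B, 1-aligned)
  12..16  z  (4B, 1-aligned)
  16..18  ammo  (2B, 1-aligned)
  18..19  id  (1B, 1-aligned)
  19..23  y  (4B, 1-aligned)
  23..27  score  (4B, 1-aligned)
  27..67  cooldown  (40B, 1-aligned)
  sizeof = 67, alignof = 1
72 − 67 = 5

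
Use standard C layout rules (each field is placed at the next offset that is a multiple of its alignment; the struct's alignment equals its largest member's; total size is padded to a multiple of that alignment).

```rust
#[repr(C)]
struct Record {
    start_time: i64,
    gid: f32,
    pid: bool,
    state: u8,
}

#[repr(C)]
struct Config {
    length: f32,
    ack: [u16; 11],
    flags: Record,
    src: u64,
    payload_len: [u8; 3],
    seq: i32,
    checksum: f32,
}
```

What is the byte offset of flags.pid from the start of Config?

Record: @0: start_time [8B, align 8] → 8; @8: gid [4B, align 4] → 12; @12: pid [1B, align 1] → 13; @13: state [1B, align 1] → 14; +2 tail pad (align 8); size 16, align 8
@0: length [4B, align 4] → 4
@4: ack [22B, align 2] → 26
+6 pad (align 8)
@32: flags [16B, align 8] → 48
within Record: pid at 12
32 + 12 = 44

44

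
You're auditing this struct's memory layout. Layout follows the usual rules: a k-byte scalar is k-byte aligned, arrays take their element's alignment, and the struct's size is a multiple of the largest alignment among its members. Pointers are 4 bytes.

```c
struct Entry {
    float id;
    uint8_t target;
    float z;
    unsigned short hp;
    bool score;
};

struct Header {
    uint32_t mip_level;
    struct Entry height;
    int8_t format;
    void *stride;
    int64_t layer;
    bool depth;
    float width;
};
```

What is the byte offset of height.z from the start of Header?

Entry: 0..4  id  (4B, 4-aligned); 4..5  target  (1B, 1-aligned); 5..8  -- padding (3B); 8..12  z  (4B, 4-aligned); 12..14  hp  (2B, 2-aligned); 14..15  score  (1B, 1-aligned); 15..16  -- tail padding (1B); sizeof = 16, alignof = 4
0..4  mip_level  (4B, 4-aligned)
4..20  height  (16B, 4-aligned)
within Entry: z at 8
4 + 8 = 12

12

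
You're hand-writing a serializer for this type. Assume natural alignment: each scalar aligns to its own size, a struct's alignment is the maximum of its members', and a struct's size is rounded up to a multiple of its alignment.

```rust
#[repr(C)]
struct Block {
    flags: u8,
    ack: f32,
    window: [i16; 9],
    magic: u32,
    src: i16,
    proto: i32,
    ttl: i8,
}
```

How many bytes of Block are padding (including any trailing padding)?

10

0..1  flags  (1B, 1-aligned)
1..4  -- padding (3B)
4..8  ack  (4B, 4-aligned)
8..26  window  (18B, 2-aligned)
26..28  -- padding (2B)
28..32  magic  (4B, 4-aligned)
32..34  src  (2B, 2-aligned)
34..36  -- padding (2B)
36..40  proto  (4B, 4-aligned)
40..41  ttl  (1B, 1-aligned)
41..44  -- tail padding (3B)
sizeof = 44, alignof = 4
data bytes 34, size 44 → padding 10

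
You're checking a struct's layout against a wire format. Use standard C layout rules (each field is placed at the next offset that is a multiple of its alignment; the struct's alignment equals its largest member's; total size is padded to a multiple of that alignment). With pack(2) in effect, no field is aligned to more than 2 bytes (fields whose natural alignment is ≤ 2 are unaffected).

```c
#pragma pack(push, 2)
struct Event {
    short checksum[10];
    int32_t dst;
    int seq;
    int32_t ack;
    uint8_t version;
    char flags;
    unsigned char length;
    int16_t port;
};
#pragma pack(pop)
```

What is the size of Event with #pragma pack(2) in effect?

checksum at 0 (size 20, align 2) → ends 20
dst at 20 (size 4, align 2) → ends 24
seq at 24 (size 4, align 2) → ends 28
ack at 28 (size 4, align 2) → ends 32
version at 32 (size 1, align 1) → ends 33
flags at 33 (size 1, align 1) → ends 34
length at 34 (size 1, align 1) → ends 35
pad 1 to align 2 for port
port at 36 (size 2, align 2) → ends 38
total 38 bytes, alignment 2

38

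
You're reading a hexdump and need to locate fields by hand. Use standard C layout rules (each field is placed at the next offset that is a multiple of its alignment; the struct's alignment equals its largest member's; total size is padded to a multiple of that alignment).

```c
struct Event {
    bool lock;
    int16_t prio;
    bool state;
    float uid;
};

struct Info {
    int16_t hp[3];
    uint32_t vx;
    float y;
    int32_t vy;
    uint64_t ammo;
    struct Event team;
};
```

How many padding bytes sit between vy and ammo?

Event: 0..1  lock  (1B, 1-aligned); 1..2  -- padding (1B); 2..4  prio  (2B, 2-aligned); 4..5  state  (1B, 1-aligned); 5..8  -- padding (3B); 8..12  uid  (4B, 4-aligned); sizeof = 12, alignof = 4
0..6  hp  (6B, 2-aligned)
6..8  -- padding (2B)
8..12  vx  (4B, 4-aligned)
12..16  y  (4B, 4-aligned)
16..20  vy  (4B, 4-aligned)
20..24  -- padding (4B)
24..32  ammo  (8B, 8-aligned)

4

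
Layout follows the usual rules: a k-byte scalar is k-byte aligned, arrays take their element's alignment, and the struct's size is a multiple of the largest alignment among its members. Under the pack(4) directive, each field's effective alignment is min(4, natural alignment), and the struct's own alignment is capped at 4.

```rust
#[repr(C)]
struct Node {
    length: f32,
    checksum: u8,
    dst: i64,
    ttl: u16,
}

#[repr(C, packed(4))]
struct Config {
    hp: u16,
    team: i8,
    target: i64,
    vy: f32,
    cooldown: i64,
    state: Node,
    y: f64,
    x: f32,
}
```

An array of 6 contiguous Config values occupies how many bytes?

Node: 0..4  length  (4B, 4-aligned); 4..5  checksum  (1B, 1-aligned); 5..8  -- padding (3B); 8..16  dst  (8B, 8-aligned); 16..18  ttl  (2B, 2-aligned); 18..24  -- tail padding (6B); sizeof = 24, alignof = 8
0..2  hp  (2B, 2-aligned)
2..3  team  (1B, 1-aligned)
3..4  -- padding (1B)
4..12  target  (8B, 4-aligned)
12..16  vy  (4B, 4-aligned)
16..24  cooldown  (8B, 4-aligned)
24..48  state  (24B, 4-aligned)
48..56  y  (8B, 4-aligned)
56..60  x  (4B, 4-aligned)
sizeof = 60, alignof = 4
array of 6: 6 × 60 = 360

360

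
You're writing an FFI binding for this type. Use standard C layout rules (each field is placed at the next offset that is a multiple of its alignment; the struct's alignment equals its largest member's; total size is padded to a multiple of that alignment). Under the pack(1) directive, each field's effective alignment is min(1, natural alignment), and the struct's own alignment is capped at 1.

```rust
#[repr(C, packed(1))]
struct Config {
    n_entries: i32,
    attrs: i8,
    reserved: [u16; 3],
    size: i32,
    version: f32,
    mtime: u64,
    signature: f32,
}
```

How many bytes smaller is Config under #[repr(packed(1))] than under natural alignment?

9

natural layout:
  0..4  n_entries  (4B, 4-aligned)
  4..5  attrs  (1B, 1-aligned)
  5..6  -- padding (1B)
  6..12  reserved  (6B, 2-aligned)
  12..16  size  (4B, 4-aligned)
  16..20  version  (4B, 4-aligned)
  20..24  -- padding (4B)
  24..32  mtime  (8B, 8-aligned)
  32..36  signature  (4B, 4-aligned)
  36..40  -- tail padding (4B)
  sizeof = 40, alignof = 8
packed(1) layout:
  0..4  n_entries  (4B, 1-aligned)
  4..5  attrs  (1B, 1-aligned)
  5..11  reserved  (6B, 1-aligned)
  11..15  size  (4B, 1-aligned)
  15..19  version  (4B, 1-aligned)
  19..27  mtime  (8B, 1-aligned)
  27..31  signature  (4B, 1-aligned)
  sizeof = 31, alignof = 1
40 − 31 = 9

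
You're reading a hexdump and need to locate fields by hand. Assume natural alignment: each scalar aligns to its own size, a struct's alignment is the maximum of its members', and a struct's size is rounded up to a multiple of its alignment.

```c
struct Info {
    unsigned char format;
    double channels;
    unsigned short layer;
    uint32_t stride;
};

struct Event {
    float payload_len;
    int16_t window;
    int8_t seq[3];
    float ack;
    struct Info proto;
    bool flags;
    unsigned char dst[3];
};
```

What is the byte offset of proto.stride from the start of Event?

Info: 0..1  format  (1B, 1-aligned); 1..8  -- padding (7B); 8..16  channels  (8B, 8-aligned); 16..18  layer  (2B, 2-aligned); 18..20  -- padding (2B); 20..24  stride  (4B, 4-aligned); sizeof = 24, alignof = 8
0..4  payload_len  (4B, 4-aligned)
4..6  window  (2B, 2-aligned)
6..9  seq  (3B, 1-aligned)
9..12  -- padding (3B)
12..16  ack  (4B, 4-aligned)
16..40  proto  (24B, 8-aligned)
within Info: stride at 20
16 + 20 = 36

36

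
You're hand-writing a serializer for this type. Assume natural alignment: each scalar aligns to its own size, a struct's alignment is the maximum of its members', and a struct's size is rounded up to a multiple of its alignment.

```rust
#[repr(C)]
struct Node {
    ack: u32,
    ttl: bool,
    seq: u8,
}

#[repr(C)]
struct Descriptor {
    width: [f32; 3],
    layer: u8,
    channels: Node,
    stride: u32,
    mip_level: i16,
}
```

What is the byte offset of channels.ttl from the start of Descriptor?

Node: ack at 0 (size 4, align 4) → ends 4; ttl at 4 (size 1, align 1) → ends 5; seq at 5 (size 1, align 1) → ends 6; tail pad 2 to reach multiple of 4; total 8 bytes, alignment 4
width at 0 (size 12, align 4) → ends 12
layer at 12 (size 1, align 1) → ends 13
pad 3 to align 4 for channels
channels at 16 (size 8, align 4) → ends 24
within Node: ttl at 4
16 + 4 = 20

20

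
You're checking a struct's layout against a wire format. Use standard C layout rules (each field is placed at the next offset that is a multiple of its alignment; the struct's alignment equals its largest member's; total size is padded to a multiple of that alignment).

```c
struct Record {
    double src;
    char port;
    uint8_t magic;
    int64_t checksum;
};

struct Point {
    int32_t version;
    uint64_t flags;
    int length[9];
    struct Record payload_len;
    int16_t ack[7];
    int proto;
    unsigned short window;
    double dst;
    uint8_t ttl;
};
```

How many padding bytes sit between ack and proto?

2

Record: src at 0 (size 8, align 8) → ends 8; port at 8 (size 1, align 1) → ends 9; magic at 9 (size 1, align 1) → ends 10; pad 6 to align 8 for checksum; checksum at 16 (size 8, align 8) → ends 24; total 24 bytes, alignment 8
version at 0 (size 4, align 4) → ends 4
pad 4 to align 8 for flags
flags at 8 (size 8, align 8) → ends 16
length at 16 (size 36, align 4) → ends 52
pad 4 to align 8 for payload_len
payload_len at 56 (size 24, align 8) → ends 80
ack at 80 (size 14, align 2) → ends 94
pad 2 to align 4 for proto
proto at 96 (size 4, align 4) → ends 100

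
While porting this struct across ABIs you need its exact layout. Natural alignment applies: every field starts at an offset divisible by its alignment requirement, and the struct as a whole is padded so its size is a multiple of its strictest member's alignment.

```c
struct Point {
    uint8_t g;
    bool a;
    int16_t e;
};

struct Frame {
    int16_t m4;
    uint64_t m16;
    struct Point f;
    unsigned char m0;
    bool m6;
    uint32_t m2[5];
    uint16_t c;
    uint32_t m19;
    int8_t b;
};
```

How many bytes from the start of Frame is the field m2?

Point: 0..1  g  (1B, 1-aligned); 1..2  a  (1B, 1-aligned); 2..4  e  (2B, 2-aligned); sizeof = 4, alignof = 2
0..2  m4  (2B, 2-aligned)
2..8  -- padding (6B)
8..16  m16  (8B, 8-aligned)
16..20  f  (4B, 2-aligned)
20..21  m0  (1B, 1-aligned)
21..22  m6  (1B, 1-aligned)
22..24  -- padding (2B)
24..44  m2  (20B, 4-aligned)

24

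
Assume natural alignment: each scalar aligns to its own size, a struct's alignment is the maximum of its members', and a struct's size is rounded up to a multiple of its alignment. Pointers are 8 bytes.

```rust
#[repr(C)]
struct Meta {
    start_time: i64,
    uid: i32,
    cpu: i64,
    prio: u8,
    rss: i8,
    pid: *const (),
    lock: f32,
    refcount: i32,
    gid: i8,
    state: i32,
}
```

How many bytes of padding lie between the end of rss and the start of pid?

@0: start_time [8B, align 8] → 8
@8: uid [4B, align 4] → 12
+4 pad (align 8)
@16: cpu [8B, align 8] → 24
@24: prio [1B, align 1] → 25
@25: rss [1B, align 1] → 26
+6 pad (align 8)
@32: pid [8B, align 8] → 40

6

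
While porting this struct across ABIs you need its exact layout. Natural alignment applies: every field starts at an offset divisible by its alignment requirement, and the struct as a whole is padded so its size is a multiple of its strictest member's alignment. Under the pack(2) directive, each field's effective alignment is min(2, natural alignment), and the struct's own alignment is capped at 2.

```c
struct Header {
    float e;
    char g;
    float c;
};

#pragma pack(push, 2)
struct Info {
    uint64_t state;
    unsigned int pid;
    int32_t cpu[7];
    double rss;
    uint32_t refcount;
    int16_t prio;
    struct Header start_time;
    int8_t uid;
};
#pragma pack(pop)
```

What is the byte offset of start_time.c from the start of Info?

Header: e at 0 (size 4, align 4) → ends 4; g at 4 (size 1, align 1) → ends 5; pad 3 to align 4 for c; c at 8 (size 4, align 4) → ends 12; total 12 bytes, alignment 4
state at 0 (size 8, align 2) → ends 8
pid at 8 (size 4, align 2) → ends 12
cpu at 12 (size 28, align 2) → ends 40
rss at 40 (size 8, align 2) → ends 48
refcount at 48 (size 4, align 2) → ends 52
prio at 52 (size 2, align 2) → ends 54
start_time at 54 (size 12, align 2) → ends 66
within Header: c at 8
54 + 8 = 62

62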